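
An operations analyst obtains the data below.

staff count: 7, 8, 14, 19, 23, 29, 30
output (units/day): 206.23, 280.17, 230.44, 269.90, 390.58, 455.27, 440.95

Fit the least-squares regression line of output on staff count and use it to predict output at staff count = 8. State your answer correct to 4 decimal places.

219.6026

n = 7, Σx = 130, Σy = 2273.54, Σxy = 47453.9, Σx² = 2940
Sxx = Σx² − (Σx)²/n = 2940 − 2414.285714 = 525.714286
Sxy = Σxy − (Σx)(Σy)/n = 47453.9 − 42222.885714 = 5231.014286
b = Sxy/Sxx = 5231.014286/525.714286 = 9.950299
a = ȳ − b·x̄ = 324.791429 − 9.950299·18.571429 = 140.000163
ŷ(8) = a + b·8 = 140.000163 + 9.950299·8 = 219.602554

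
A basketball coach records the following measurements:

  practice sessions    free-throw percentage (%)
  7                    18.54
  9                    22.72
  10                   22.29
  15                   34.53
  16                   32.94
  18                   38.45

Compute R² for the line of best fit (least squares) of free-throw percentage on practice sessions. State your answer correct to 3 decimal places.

0.974

n = 6, Σx = 75, Σy = 169.47, Σxy = 2294.25, Σx² = 1035, Σy² = 5112.5411
Sxx = Σx² − (Σx)²/n = 1035 − 937.5 = 97.5
Sxy = Σxy − (Σx)(Σy)/n = 2294.25 − 2118.375 = 175.875
Syy = Σy² − (Σy)²/n = 5112.5411 − 4786.68015 = 325.86095
R² = Sxy²/(Sxx·Syy) = (175.875)²/(97.5·325.86095) = 0.973579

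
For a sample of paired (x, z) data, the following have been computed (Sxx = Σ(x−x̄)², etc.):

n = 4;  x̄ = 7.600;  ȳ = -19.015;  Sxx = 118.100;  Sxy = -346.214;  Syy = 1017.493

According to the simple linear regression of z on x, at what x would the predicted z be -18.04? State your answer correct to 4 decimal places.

7.2674

b = Sxy/Sxx = -346.214/118.1 = -2.931533
a = ȳ − b·x̄ = -19.015 − (-2.931533)·7.6 = 3.264648
Set a + b·x = -18.04: x = (-18.04 − 3.264648) / (-2.931533) = 7.267409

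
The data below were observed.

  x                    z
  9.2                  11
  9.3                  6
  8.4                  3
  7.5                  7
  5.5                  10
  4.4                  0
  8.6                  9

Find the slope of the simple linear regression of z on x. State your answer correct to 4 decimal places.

n = 7, Σx = 52.9, Σy = 46, Σxy = 367.1, Σx² = 421.51
Sxx = Σx² − (Σx)²/n = 421.51 − 399.772857 = 21.737143
Sxy = Σxy − (Σx)(Σy)/n = 367.1 − 347.628571 = 19.471429
b = Sxy/Sxx = 19.471429/21.737143 = 0.895768

0.8958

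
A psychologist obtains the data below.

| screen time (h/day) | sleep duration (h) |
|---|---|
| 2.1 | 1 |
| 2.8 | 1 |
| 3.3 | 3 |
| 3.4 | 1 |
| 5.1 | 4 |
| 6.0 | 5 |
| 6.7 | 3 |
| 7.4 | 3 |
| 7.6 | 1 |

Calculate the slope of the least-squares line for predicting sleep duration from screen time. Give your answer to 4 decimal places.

0.2841

n = 9, Σx = 44.4, Σy = 22, Σxy = 118.5, Σx² = 254.12
Sxx = Σx² − (Σx)²/n = 254.12 − 219.04 = 35.08
Sxy = Σxy − (Σx)(Σy)/n = 118.5 − 108.533333 = 9.966667
b = Sxy/Sxx = 9.966667/35.08 = 0.284113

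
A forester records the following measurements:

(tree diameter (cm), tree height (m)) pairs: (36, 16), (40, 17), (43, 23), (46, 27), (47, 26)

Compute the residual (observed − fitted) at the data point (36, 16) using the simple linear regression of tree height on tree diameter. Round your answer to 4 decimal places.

n = 5, Σx = 212, Σy = 109, Σxy = 4709, Σx² = 9070
Sxx = Σx² − (Σx)²/n = 9070 − 8988.8 = 81.2
Sxy = Σxy − (Σx)(Σy)/n = 4709 − 4621.6 = 87.4
b = Sxy/Sxx = 87.4/81.2 = 1.076355
a = ȳ − b·x̄ = 21.8 − 1.076355·42.4 = -23.837438
ŷ(36) = -23.837438 + 1.076355·36 = 14.911330
residual = y − ŷ = 16 − 14.911330 = 1.088670

1.0887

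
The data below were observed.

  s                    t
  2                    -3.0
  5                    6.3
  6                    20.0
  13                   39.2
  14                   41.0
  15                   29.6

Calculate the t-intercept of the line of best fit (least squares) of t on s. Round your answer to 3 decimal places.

-5.348

n = 6, Σx = 55, Σy = 133.1, Σxy = 1673.1, Σx² = 655
Sxx = Σx² − (Σx)²/n = 655 − 504.166667 = 150.833333
Sxy = Σxy − (Σx)(Σy)/n = 1673.1 − 1220.083333 = 453.016667
b = Sxy/Sxx = 453.016667/150.833333 = 3.003425
a = ȳ − b·x̄ = 22.183333 − 3.003425·9.166667 = -5.348066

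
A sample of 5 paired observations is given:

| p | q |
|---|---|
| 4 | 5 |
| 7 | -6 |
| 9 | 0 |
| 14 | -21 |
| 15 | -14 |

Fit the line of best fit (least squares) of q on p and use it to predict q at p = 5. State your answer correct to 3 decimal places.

n = 5, Σx = 49, Σy = -36, Σxy = -526, Σx² = 567
Sxx = Σx² − (Σx)²/n = 567 − 480.2 = 86.8
Sxy = Σxy − (Σx)(Σy)/n = -526 − (-352.8) = -173.2
b = Sxy/Sxx = -173.2/86.8 = -1.995392
a = ȳ − b·x̄ = -7.2 − (-1.995392)·9.8 = 12.354839
ŷ(5) = a + b·5 = 12.354839 + (-1.995392)·5 = 2.377880

2.378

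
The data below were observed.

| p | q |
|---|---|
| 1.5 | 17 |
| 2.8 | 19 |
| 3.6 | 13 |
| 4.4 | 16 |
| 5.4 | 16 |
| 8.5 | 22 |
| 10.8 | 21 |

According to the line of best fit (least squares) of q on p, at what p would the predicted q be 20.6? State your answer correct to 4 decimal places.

9.8897

n = 7, Σx = 37, Σy = 124, Σxy = 696.1, Σx² = 260.46
Sxx = Σx² − (Σx)²/n = 260.46 − 195.571429 = 64.888571
Sxy = Σxy − (Σx)(Σy)/n = 696.1 − 655.428571 = 40.671429
b = Sxy/Sxx = 40.671429/64.888571 = 0.626789
a = ȳ − b·x̄ = 17.714286 − 0.626789·5.285714 = 14.401259
Set a + b·x = 20.6: x = (20.6 − 14.401259) / 0.626789 = 9.889680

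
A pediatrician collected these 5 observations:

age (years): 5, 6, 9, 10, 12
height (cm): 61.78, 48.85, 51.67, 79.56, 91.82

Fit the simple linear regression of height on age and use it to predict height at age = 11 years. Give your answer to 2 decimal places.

79.39

n = 5, Σx = 42, Σy = 333.68, Σxy = 2964.47, Σx² = 386
Sxx = Σx² − (Σx)²/n = 386 − 352.8 = 33.2
Sxy = Σxy − (Σx)(Σy)/n = 2964.47 − 2802.912 = 161.558
b = Sxy/Sxx = 161.558/33.2 = 4.866205
a = ȳ − b·x̄ = 66.736 − 4.866205·8.4 = 25.859880
ŷ(11) = a + b·11 = 25.859880 + 4.866205·11 = 79.388133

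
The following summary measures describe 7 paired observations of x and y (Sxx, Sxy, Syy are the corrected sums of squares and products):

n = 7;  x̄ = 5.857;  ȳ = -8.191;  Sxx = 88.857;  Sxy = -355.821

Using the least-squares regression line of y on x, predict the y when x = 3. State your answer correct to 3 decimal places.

b = Sxy/Sxx = -355.821/88.857 = -4.004423
a = ȳ − b·x̄ = -8.191 − (-4.004423)·5.857 = 15.262905
ŷ(3) = a + b·3 = 15.262905 + (-4.004423)·3 = 3.249636

3.250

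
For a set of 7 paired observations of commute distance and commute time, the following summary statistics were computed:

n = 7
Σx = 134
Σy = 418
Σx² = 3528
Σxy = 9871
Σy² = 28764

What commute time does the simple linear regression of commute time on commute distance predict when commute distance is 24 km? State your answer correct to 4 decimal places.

69.1439

Sxx = Σx² − (Σx)²/n = 3528 − 2565.142857 = 962.857143
Sxy = Σxy − (Σx)(Σy)/n = 9871 − 8001.714286 = 1869.285714
b = Sxy/Sxx = 1869.285714/962.857143 = 1.941395
a = ȳ − b·x̄ = 59.714286 − 1.941395·19.142857 = 22.550445
ŷ(24) = a + b·24 = 22.550445 + 1.941395·24 = 69.143917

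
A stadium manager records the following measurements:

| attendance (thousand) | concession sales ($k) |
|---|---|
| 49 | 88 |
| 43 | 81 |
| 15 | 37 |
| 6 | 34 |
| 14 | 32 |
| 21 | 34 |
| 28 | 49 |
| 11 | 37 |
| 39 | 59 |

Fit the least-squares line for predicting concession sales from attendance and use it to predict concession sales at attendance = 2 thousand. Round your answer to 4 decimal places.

20.0383

n = 9, Σx = 226, Σy = 451, Σxy = 13796, Σx² = 7574
Sxx = Σx² − (Σx)²/n = 7574 − 5675.111111 = 1898.888889
Sxy = Σxy − (Σx)(Σy)/n = 13796 − 11325.111111 = 2470.888889
b = Sxy/Sxx = 2470.888889/1898.888889 = 1.301229
a = ȳ − b·x̄ = 50.111111 − 1.301229·25.111111 = 17.435810
ŷ(2) = a + b·2 = 17.435810 + 1.301229·2 = 20.038268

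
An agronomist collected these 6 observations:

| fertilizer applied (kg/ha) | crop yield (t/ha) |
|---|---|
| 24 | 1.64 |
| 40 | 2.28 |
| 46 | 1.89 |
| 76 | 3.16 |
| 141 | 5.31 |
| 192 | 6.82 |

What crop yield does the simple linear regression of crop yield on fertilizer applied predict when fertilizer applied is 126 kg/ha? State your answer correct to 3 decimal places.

4.761

n = 6, Σx = 519, Σy = 21.1, Σxy = 2515.81, Σx² = 66813
Sxx = Σx² − (Σx)²/n = 66813 − 44893.5 = 21919.5
Sxy = Σxy − (Σx)(Σy)/n = 2515.81 − 1825.15 = 690.66
b = Sxy/Sxx = 690.66/21919.5 = 0.031509
a = ȳ − b·x̄ = 3.516667 − 0.031509·86.5 = 0.791144
ŷ(126) = a + b·126 = 0.791144 + 0.031509·126 = 4.761269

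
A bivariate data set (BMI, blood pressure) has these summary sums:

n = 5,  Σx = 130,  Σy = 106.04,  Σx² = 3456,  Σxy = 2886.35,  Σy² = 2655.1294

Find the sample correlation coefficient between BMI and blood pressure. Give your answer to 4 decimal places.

0.7359

Sxx = Σx² − (Σx)²/n = 3456 − 3380 = 76
Sxy = Σxy − (Σx)(Σy)/n = 2886.35 − 2757.04 = 129.31
Syy = Σy² − (Σy)²/n = 2655.1294 − 2248.89632 = 406.23308
r = Sxy/√(Sxx·Syy) = 129.31/√(30873.71408) = 129.31/175.709175 = 0.735932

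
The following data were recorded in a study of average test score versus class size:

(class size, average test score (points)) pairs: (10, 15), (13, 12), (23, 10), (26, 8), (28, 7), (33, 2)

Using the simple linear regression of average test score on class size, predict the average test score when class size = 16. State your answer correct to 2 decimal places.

11.95

n = 6, Σx = 133, Σy = 54, Σxy = 1006, Σx² = 3347
Sxx = Σx² − (Σx)²/n = 3347 − 2948.166667 = 398.833333
Sxy = Σxy − (Σx)(Σy)/n = 1006 − 1197 = -191
b = Sxy/Sxx = -191/398.833333 = -0.478897
a = ȳ − b·x̄ = 9 − (-0.478897)·22.166667 = 19.615545
ŷ(16) = a + b·16 = 19.615545 + (-0.478897)·16 = 11.953197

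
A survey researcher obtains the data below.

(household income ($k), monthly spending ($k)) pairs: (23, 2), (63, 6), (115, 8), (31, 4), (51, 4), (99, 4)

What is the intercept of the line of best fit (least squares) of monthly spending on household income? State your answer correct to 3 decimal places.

n = 6, Σx = 382, Σy = 28, Σxy = 2068, Σx² = 31086
Sxx = Σx² − (Σx)²/n = 31086 − 24320.666667 = 6765.333333
Sxy = Σxy − (Σx)(Σy)/n = 2068 − 1782.666667 = 285.333333
b = Sxy/Sxx = 285.333333/6765.333333 = 0.042176
a = ȳ − b·x̄ = 4.666667 − 0.042176·63.666667 = 1.981474

1.981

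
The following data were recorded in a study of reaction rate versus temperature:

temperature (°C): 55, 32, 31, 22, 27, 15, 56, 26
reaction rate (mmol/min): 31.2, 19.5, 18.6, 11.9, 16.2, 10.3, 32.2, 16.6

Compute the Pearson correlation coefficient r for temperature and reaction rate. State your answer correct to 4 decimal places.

n = 8, Σx = 264, Σy = 156.5, Σxy = 6005.1, Σx² = 10260, Σy² = 3522.19
Sxx = Σx² − (Σx)²/n = 10260 − 8712 = 1548
Sxy = Σxy − (Σx)(Σy)/n = 6005.1 − 5164.5 = 840.6
Syy = Σy² − (Σy)²/n = 3522.19 − 3061.53125 = 460.65875
r = Sxy/√(Sxx·Syy) = 840.6/√(713099.745) = 840.6/844.452334 = 0.995438

0.9954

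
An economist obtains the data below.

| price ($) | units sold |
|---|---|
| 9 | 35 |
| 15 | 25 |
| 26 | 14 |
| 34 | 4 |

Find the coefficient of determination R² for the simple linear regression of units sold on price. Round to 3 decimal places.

0.992

n = 4, Σx = 84, Σy = 78, Σxy = 1190, Σx² = 2138, Σy² = 2062
Sxx = Σx² − (Σx)²/n = 2138 − 1764 = 374
Sxy = Σxy − (Σx)(Σy)/n = 1190 − 1638 = -448
Syy = Σy² − (Σy)²/n = 2062 − 1521 = 541
R² = Sxy²/(Sxx·Syy) = (-448)²/(374·541) = 0.991944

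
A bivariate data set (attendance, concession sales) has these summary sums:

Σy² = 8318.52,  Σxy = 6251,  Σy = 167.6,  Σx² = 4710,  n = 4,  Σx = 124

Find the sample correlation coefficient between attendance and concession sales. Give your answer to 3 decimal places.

0.996

Sxx = Σx² − (Σx)²/n = 4710 − 3844 = 866
Sxy = Σxy − (Σx)(Σy)/n = 6251 − 5195.6 = 1055.4
Syy = Σy² − (Σy)²/n = 8318.52 − 7022.44 = 1296.08
r = Sxy/√(Sxx·Syy) = 1055.4/√(1122405.28) = 1055.4/1059.436303 = 0.996190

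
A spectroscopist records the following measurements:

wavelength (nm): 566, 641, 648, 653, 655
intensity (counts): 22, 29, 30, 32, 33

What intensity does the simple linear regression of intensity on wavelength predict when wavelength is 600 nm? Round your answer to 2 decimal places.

n = 5, Σx = 3163, Σy = 146, Σxy = 92992, Σx² = 2006575
Sxx = Σx² − (Σx)²/n = 2006575 − 2000913.8 = 5661.2
Sxy = Σxy − (Σx)(Σy)/n = 92992 − 92359.6 = 632.4
b = Sxy/Sxx = 632.4/5661.2 = 0.111708
a = ȳ − b·x̄ = 29.2 − 0.111708·632.6 = -41.466332
ŷ(600) = a + b·600 = -41.466332 + 0.111708·600 = 25.558327

25.56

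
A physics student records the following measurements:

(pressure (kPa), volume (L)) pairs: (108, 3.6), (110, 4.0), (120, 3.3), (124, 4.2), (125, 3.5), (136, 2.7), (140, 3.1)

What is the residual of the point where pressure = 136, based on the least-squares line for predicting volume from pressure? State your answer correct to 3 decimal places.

n = 7, Σx = 863, Σy = 24.4, Σxy = 2984.3, Σx² = 107261
Sxx = Σx² − (Σx)²/n = 107261 − 106395.571429 = 865.428571
Sxy = Σxy − (Σx)(Σy)/n = 2984.3 − 3008.171429 = -23.871429
b = Sxy/Sxx = -23.871429/865.428571 = -0.027583
a = ȳ − b·x̄ = 3.485714 − (-0.027583)·123.285714 = 6.886349
ŷ(136) = 6.886349 + (-0.027583)·136 = 3.135012
residual = y − ŷ = 2.7 − 3.135012 = -0.435012

-0.435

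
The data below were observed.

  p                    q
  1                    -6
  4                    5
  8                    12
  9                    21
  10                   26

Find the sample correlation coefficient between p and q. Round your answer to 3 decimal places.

0.975

n = 5, Σx = 32, Σy = 58, Σxy = 559, Σx² = 262, Σy² = 1322
Sxx = Σx² − (Σx)²/n = 262 − 204.8 = 57.2
Sxy = Σxy − (Σx)(Σy)/n = 559 − 371.2 = 187.8
Syy = Σy² − (Σy)²/n = 1322 − 672.8 = 649.2
r = Sxy/√(Sxx·Syy) = 187.8/√(37134.24) = 187.8/192.702465 = 0.974559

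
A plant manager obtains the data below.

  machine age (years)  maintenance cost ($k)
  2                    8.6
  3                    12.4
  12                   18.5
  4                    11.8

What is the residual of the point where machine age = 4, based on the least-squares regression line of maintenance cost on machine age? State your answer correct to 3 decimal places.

n = 4, Σx = 21, Σy = 51.3, Σxy = 323.6, Σx² = 173
Sxx = Σx² − (Σx)²/n = 173 − 110.25 = 62.75
Sxy = Σxy − (Σx)(Σy)/n = 323.6 − 269.325 = 54.275
b = Sxy/Sxx = 54.275/62.75 = 0.864940
a = ȳ − b·x̄ = 12.825 − 0.864940·5.25 = 8.284064
ŷ(4) = 8.284064 + 0.864940·4 = 11.743825
residual = y − ŷ = 11.8 − 11.743825 = 0.056175

0.056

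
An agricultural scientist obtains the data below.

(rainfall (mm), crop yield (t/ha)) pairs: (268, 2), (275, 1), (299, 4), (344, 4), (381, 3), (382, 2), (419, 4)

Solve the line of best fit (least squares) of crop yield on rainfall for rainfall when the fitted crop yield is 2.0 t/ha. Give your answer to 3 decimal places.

249.392

n = 7, Σx = 2368, Σy = 20, Σxy = 6966, Σx² = 821832
Sxx = Σx² − (Σx)²/n = 821832 − 801060.571429 = 20771.428571
Sxy = Σxy − (Σx)(Σy)/n = 6966 − 6765.714286 = 200.285714
b = Sxy/Sxx = 200.285714/20771.428571 = 0.009642
a = ȳ − b·x̄ = 2.857143 − 0.009642·338.285714 = -0.404732
Set a + b·x = 2.0: x = (2.0 − (-0.404732)) / 0.009642 = 249.392297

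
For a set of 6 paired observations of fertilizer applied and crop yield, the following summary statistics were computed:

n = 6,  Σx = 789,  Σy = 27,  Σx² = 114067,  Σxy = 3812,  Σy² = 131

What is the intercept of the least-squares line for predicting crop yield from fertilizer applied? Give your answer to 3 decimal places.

1.166

Sxx = Σx² − (Σx)²/n = 114067 − 103753.5 = 10313.5
Sxy = Σxy − (Σx)(Σy)/n = 3812 − 3550.5 = 261.5
b = Sxy/Sxx = 261.5/10313.5 = 0.025355
a = ȳ − b·x̄ = 4.5 − 0.025355·131.5 = 1.165802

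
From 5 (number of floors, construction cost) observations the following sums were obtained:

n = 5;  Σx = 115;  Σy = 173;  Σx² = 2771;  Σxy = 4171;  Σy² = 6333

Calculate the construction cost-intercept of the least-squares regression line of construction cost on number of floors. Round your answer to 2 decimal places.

-0.45

Sxx = Σx² − (Σx)²/n = 2771 − 2645 = 126
Sxy = Σxy − (Σx)(Σy)/n = 4171 − 3979 = 192
b = Sxy/Sxx = 192/126 = 1.523810
a = ȳ − b·x̄ = 34.6 − 1.523810·23 = -0.447619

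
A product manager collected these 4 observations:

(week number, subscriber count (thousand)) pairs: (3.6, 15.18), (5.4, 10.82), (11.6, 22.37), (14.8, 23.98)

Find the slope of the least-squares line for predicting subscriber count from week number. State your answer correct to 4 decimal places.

n = 4, Σx = 35.4, Σy = 72.35, Σxy = 727.472, Σx² = 395.72
Sxx = Σx² − (Σx)²/n = 395.72 − 313.29 = 82.43
Sxy = Σxy − (Σx)(Σy)/n = 727.472 − 640.2975 = 87.1745
b = Sxy/Sxx = 87.1745/82.43 = 1.057558

1.0576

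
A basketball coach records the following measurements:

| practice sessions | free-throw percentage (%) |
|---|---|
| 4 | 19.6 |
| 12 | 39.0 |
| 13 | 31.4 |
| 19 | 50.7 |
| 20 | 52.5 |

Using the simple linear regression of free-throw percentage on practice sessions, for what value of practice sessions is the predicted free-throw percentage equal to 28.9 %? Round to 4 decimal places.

8.8728

n = 5, Σx = 68, Σy = 193.2, Σxy = 2967.9, Σx² = 1090
Sxx = Σx² − (Σx)²/n = 1090 − 924.8 = 165.2
Sxy = Σxy − (Σx)(Σy)/n = 2967.9 − 2627.52 = 340.38
b = Sxy/Sxx = 340.38/165.2 = 2.060412
a = ȳ − b·x̄ = 38.64 − 2.060412·13.6 = 10.618402
Set a + b·x = 28.9: x = (28.9 − 10.618402) / 2.060412 = 8.872789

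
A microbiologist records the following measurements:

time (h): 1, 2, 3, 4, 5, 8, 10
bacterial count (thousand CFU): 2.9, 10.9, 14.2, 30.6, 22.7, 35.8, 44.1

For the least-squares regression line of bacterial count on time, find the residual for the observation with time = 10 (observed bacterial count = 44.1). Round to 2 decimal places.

-1.48

n = 7, Σx = 33, Σy = 161.2, Σxy = 1030.6, Σx² = 219
Sxx = Σx² − (Σx)²/n = 219 − 155.571429 = 63.428571
Sxy = Σxy − (Σx)(Σy)/n = 1030.6 − 759.942857 = 270.657143
b = Sxy/Sxx = 270.657143/63.428571 = 4.267117
a = ȳ − b·x̄ = 23.028571 − 4.267117·4.714286 = 2.912162
ŷ(10) = 2.912162 + 4.267117·10 = 45.583333
residual = y − ŷ = 44.1 − 45.583333 = -1.483333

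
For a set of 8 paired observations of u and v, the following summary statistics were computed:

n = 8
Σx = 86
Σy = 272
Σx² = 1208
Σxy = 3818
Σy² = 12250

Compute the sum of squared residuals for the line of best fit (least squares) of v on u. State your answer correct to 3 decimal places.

Sxx = Σx² − (Σx)²/n = 1208 − 924.5 = 283.5
Sxy = Σxy − (Σx)(Σy)/n = 3818 − 2924 = 894
Syy = Σy² − (Σy)²/n = 12250 − 9248 = 3002
b = Sxy/Sxx = 894/283.5 = 3.153439
SSE = Syy − b·Sxy = 3002 − 3.153439·894 = 182.825397

182.825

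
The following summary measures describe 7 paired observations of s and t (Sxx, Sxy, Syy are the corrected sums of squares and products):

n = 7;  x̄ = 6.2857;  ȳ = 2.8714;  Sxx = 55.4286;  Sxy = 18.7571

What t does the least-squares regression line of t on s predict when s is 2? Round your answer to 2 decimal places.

b = Sxy/Sxx = 18.7571/55.4286 = 0.338401
a = ȳ − b·x̄ = 2.8714 − 0.338401·6.2857 = 0.744312
ŷ(2) = a + b·2 = 0.744312 + 0.338401·2 = 1.421114

1.42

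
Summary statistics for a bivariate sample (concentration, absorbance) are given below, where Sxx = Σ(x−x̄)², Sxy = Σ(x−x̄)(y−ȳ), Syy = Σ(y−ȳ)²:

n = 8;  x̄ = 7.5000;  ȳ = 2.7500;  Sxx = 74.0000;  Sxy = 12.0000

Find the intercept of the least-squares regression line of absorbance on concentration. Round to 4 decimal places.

1.5338

b = Sxy/Sxx = 12/74 = 0.162162
a = ȳ − b·x̄ = 2.75 − 0.162162·7.5 = 1.533784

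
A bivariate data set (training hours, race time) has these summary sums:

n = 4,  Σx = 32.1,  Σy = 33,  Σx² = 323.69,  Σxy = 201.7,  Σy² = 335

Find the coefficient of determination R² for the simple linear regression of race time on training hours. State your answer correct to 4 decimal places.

Sxx = Σx² − (Σx)²/n = 323.69 − 257.6025 = 66.0875
Sxy = Σxy − (Σx)(Σy)/n = 201.7 − 264.825 = -63.125
Syy = Σy² − (Σy)²/n = 335 − 272.25 = 62.75
R² = Sxy²/(Sxx·Syy) = (-63.125)²/(66.0875·62.75) = 0.960881

0.9609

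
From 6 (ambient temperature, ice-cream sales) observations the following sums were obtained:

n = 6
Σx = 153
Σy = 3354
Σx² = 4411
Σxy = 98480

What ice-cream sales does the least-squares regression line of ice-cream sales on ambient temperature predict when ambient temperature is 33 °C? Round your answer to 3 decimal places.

749.672

Sxx = Σx² − (Σx)²/n = 4411 − 3901.5 = 509.5
Sxy = Σxy − (Σx)(Σy)/n = 98480 − 85527 = 12953
b = Sxy/Sxx = 12953/509.5 = 25.422964
a = ȳ − b·x̄ = 559 − 25.422964·25.5 = -89.285574
ŷ(33) = a + b·33 = -89.285574 + 25.422964·33 = 749.672228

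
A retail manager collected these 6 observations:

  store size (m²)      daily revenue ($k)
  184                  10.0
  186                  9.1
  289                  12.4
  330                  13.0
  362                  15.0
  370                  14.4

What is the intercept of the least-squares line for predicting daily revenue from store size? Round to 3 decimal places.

n = 6, Σx = 1721, Σy = 73.9, Σxy = 22164.2, Σx² = 528817
Sxx = Σx² − (Σx)²/n = 528817 − 493640.166667 = 35176.833333
Sxy = Σxy − (Σx)(Σy)/n = 22164.2 − 21196.983333 = 967.216667
b = Sxy/Sxx = 967.216667/35176.833333 = 0.027496
a = ȳ − b·x̄ = 12.316667 − 0.027496·286.833333 = 4.429943

4.430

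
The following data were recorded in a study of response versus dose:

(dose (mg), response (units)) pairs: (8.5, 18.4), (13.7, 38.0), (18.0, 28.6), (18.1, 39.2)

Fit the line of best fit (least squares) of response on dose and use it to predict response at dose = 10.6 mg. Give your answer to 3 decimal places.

n = 4, Σx = 58.3, Σy = 124.2, Σxy = 1901.32, Σx² = 911.55
Sxx = Σx² − (Σx)²/n = 911.55 − 849.7225 = 61.8275
Sxy = Σxy − (Σx)(Σy)/n = 1901.32 − 1810.215 = 91.105
b = Sxy/Sxx = 91.105/61.8275 = 1.473535
a = ȳ − b·x̄ = 31.05 − 1.473535·14.575 = 9.573224
ŷ(10.6) = a + b·10.6 = 9.573224 + 1.473535·10.6 = 25.192697

25.193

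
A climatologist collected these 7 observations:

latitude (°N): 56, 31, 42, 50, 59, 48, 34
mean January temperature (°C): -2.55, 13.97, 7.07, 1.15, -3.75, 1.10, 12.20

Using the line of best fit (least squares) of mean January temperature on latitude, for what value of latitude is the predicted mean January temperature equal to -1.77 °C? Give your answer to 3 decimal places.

54.737

n = 7, Σx = 320, Σy = 29.19, Σxy = 891.06, Σx² = 15302
Sxx = Σx² − (Σx)²/n = 15302 − 14628.571429 = 673.428571
Sxy = Σxy − (Σx)(Σy)/n = 891.06 − 1334.4 = -443.34
b = Sxy/Sxx = -443.34/673.428571 = -0.658333
a = ȳ − b·x̄ = 4.17 − (-0.658333)·45.714286 = 34.265206
Set a + b·x = -1.77: x = (-1.77 − 34.265206) / (-0.658333) = 54.737080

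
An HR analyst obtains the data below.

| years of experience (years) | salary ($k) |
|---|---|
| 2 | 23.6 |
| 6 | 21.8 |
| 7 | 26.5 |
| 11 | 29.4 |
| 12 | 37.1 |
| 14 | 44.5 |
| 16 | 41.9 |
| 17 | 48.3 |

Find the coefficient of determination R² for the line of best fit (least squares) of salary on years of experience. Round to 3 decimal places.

n = 8, Σx = 85, Σy = 273.1, Σxy = 3246.6, Σx² = 1095, Σy² = 10043.97
Sxx = Σx² − (Σx)²/n = 1095 − 903.125 = 191.875
Sxy = Σxy − (Σx)(Σy)/n = 3246.6 − 2901.6875 = 344.9125
Syy = Σy² − (Σy)²/n = 10043.97 − 9322.95125 = 721.01875
R² = Sxy²/(Sxx·Syy) = (344.9125)²/(191.875·721.01875) = 0.859910

0.860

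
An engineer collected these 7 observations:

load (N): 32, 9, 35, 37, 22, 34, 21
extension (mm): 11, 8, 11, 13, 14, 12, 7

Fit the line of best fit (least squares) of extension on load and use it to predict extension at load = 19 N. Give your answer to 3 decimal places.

n = 7, Σx = 190, Σy = 76, Σxy = 2153, Σx² = 5780
Sxx = Σx² − (Σx)²/n = 5780 − 5157.142857 = 622.857143
Sxy = Σxy − (Σx)(Σy)/n = 2153 − 2062.857143 = 90.142857
b = Sxy/Sxx = 90.142857/622.857143 = 0.144725
a = ȳ − b·x̄ = 10.857143 − 0.144725·27.142857 = 6.928899
ŷ(19) = a + b·19 = 6.928899 + 0.144725·19 = 9.678670

9.679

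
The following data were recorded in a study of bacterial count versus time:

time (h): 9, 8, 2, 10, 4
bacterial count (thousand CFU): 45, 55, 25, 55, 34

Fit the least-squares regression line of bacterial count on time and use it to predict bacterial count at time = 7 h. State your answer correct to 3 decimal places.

44.229

n = 5, Σx = 33, Σy = 214, Σxy = 1581, Σx² = 265
Sxx = Σx² − (Σx)²/n = 265 − 217.8 = 47.2
Sxy = Σxy − (Σx)(Σy)/n = 1581 − 1412.4 = 168.6
b = Sxy/Sxx = 168.6/47.2 = 3.572034
a = ȳ − b·x̄ = 42.8 − 3.572034·6.6 = 19.224576
ŷ(7) = a + b·7 = 19.224576 + 3.572034·7 = 44.228814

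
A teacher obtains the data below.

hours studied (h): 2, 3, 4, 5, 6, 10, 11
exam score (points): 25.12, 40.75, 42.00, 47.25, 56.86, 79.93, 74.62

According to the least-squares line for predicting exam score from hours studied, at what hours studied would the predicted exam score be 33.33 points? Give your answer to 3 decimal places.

n = 7, Σx = 41, Σy = 366.53, Σxy = 2538.02, Σx² = 311
Sxx = Σx² − (Σx)²/n = 311 − 240.142857 = 70.857143
Sxy = Σxy − (Σx)(Σy)/n = 2538.02 − 2146.818571 = 391.201429
b = Sxy/Sxx = 391.201429/70.857143 = 5.520988
a = ȳ − b·x̄ = 52.361429 − 5.520988·5.857143 = 20.024214
Set a + b·x = 33.33: x = (33.33 − 20.024214) / 5.520988 = 2.410037

2.410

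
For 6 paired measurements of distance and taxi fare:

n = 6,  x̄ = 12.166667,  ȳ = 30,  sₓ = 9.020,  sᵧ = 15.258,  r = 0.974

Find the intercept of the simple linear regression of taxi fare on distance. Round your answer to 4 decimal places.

9.9543

b = r · sᵧ/sₓ = 0.974 · 15.258/9.02 = 1.647593
a = ȳ − b·x̄ = 30 − 1.647593·12.166667 = 9.954280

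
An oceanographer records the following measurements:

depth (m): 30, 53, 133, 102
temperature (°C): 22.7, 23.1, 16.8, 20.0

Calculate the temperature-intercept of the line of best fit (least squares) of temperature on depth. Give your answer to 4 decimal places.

n = 4, Σx = 318, Σy = 82.6, Σxy = 6179.7, Σx² = 31802
Sxx = Σx² − (Σx)²/n = 31802 − 25281 = 6521
Sxy = Σxy − (Σx)(Σy)/n = 6179.7 − 6566.7 = -387
b = Sxy/Sxx = -387/6521 = -0.059347
a = ȳ − b·x̄ = 20.65 − (-0.059347)·79.5 = 25.368065

25.3681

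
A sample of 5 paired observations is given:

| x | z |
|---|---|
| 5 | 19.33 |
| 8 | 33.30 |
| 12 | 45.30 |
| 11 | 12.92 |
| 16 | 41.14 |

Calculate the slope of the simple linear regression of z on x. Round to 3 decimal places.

1.825

n = 5, Σx = 52, Σy = 151.99, Σxy = 1707.01, Σx² = 610
Sxx = Σx² − (Σx)²/n = 610 − 540.8 = 69.2
Sxy = Σxy − (Σx)(Σy)/n = 1707.01 − 1580.696 = 126.314
b = Sxy/Sxx = 126.314/69.2 = 1.825347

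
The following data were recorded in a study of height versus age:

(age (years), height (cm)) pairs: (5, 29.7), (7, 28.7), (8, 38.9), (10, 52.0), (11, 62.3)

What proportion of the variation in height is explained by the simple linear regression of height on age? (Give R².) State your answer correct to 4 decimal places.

n = 5, Σx = 41, Σy = 211.6, Σxy = 1865.9, Σx² = 359, Σy² = 9804.28
Sxx = Σx² − (Σx)²/n = 359 − 336.2 = 22.8
Sxy = Σxy − (Σx)(Σy)/n = 1865.9 − 1735.12 = 130.78
Syy = Σy² − (Σy)²/n = 9804.28 − 8954.912 = 849.368
R² = Sxy²/(Sxx·Syy) = (130.78)²/(22.8·849.368) = 0.883185

0.8832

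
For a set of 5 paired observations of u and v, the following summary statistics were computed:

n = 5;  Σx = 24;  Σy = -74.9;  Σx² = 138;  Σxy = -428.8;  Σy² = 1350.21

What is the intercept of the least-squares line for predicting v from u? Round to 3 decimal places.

-0.395

Sxx = Σx² − (Σx)²/n = 138 − 115.2 = 22.8
Sxy = Σxy − (Σx)(Σy)/n = -428.8 − (-359.52) = -69.28
b = Sxy/Sxx = -69.28/22.8 = -3.038596
a = ȳ − b·x̄ = -14.98 − (-3.038596)·4.8 = -0.394737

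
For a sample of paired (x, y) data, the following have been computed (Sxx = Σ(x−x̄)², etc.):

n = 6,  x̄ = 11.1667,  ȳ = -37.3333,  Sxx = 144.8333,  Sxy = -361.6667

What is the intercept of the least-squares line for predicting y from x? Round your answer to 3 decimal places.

-9.449

b = Sxy/Sxx = -361.6667/144.8333 = -2.497124
a = ȳ − b·x̄ = -37.3333 − (-2.497124)·11.1667 = -9.448666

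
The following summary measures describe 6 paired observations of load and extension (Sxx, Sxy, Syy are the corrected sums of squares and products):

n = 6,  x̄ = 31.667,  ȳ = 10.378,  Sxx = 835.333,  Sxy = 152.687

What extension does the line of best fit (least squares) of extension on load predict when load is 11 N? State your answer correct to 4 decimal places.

6.6004

b = Sxy/Sxx = 152.687/835.333 = 0.182786
a = ȳ − b·x̄ = 10.378 − 0.182786·31.667 = 4.589722
ŷ(11) = a + b·11 = 4.589722 + 0.182786·11 = 6.600366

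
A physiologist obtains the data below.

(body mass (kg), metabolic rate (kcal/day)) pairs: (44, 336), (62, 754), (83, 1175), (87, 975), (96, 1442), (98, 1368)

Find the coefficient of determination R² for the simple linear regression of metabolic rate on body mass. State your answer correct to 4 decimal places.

n = 6, Σx = 470, Σy = 6050, Σxy = 516378, Σx² = 39058, Σy² = 6963450
Sxx = Σx² − (Σx)²/n = 39058 − 36816.666667 = 2241.333333
Sxy = Σxy − (Σx)(Σy)/n = 516378 − 473916.666667 = 42461.333333
Syy = Σy² − (Σy)²/n = 6963450 − 6100416.666667 = 863033.333333
R² = Sxy²/(Sxx·Syy) = (42461.333333)²/(2241.333333·863033.333333) = 0.932080

0.9321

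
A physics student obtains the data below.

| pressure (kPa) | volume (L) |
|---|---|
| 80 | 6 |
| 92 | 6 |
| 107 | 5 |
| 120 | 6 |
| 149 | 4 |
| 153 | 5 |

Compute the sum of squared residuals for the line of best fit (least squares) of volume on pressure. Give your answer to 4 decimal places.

n = 6, Σx = 701, Σy = 32, Σxy = 3648, Σx² = 86323, Σy² = 174
Sxx = Σx² − (Σx)²/n = 86323 − 81900.166667 = 4422.833333
Sxy = Σxy − (Σx)(Σy)/n = 3648 − 3738.666667 = -90.666667
Syy = Σy² − (Σy)²/n = 174 − 170.666667 = 3.333333
b = Sxy/Sxx = -90.666667/4422.833333 = -0.020500
SSE = Syy − b·Sxy = 3.333333 − (-0.020500)·(-90.666667) = 1.474696

1.4747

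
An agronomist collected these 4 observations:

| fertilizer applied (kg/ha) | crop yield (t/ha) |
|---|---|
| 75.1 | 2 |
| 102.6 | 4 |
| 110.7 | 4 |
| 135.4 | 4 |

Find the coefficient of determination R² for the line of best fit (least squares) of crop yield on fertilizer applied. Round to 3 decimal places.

n = 4, Σx = 423.8, Σy = 14, Σxy = 1545, Σx² = 46754.42, Σy² = 52
Sxx = Σx² − (Σx)²/n = 46754.42 − 44901.61 = 1852.81
Sxy = Σxy − (Σx)(Σy)/n = 1545 − 1483.3 = 61.7
Syy = Σy² − (Σy)²/n = 52 − 49 = 3
R² = Sxy²/(Sxx·Syy) = (61.7)²/(1852.81·3) = 0.684886

0.685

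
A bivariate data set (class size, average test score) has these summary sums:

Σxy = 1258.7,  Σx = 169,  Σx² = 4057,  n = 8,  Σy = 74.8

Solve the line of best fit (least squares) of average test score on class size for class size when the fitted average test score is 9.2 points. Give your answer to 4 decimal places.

21.3522

Sxx = Σx² − (Σx)²/n = 4057 − 3570.125 = 486.875
Sxy = Σxy − (Σx)(Σy)/n = 1258.7 − 1580.15 = -321.45
b = Sxy/Sxx = -321.45/486.875 = -0.660231
a = ȳ − b·x̄ = 9.35 − (-0.660231)·21.125 = 23.297381
Set a + b·x = 9.2: x = (9.2 − 23.297381) / (-0.660231) = 21.352193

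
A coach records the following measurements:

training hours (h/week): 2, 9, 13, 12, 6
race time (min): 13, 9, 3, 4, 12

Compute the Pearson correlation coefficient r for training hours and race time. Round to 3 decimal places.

-0.956

n = 5, Σx = 42, Σy = 41, Σxy = 266, Σx² = 434, Σy² = 419
Sxx = Σx² − (Σx)²/n = 434 − 352.8 = 81.2
Sxy = Σxy − (Σx)(Σy)/n = 266 − 344.4 = -78.4
Syy = Σy² − (Σy)²/n = 419 − 336.2 = 82.8
r = Sxy/√(Sxx·Syy) = -78.4/√(6723.36) = -78.4/81.996097 = -0.956143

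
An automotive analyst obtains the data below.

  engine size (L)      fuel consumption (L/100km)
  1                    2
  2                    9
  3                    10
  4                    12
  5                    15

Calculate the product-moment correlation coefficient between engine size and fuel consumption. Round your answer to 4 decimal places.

n = 5, Σx = 15, Σy = 48, Σxy = 173, Σx² = 55, Σy² = 554
Sxx = Σx² − (Σx)²/n = 55 − 45 = 10
Sxy = Σxy − (Σx)(Σy)/n = 173 − 144 = 29
Syy = Σy² − (Σy)²/n = 554 − 460.8 = 93.2
r = Sxy/√(Sxx·Syy) = 29/√(932) = 29/30.528675 = 0.949927

0.9499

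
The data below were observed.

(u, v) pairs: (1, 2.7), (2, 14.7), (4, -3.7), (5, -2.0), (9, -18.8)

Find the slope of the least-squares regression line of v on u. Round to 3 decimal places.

n = 5, Σx = 21, Σy = -7.1, Σxy = -161.9, Σx² = 127
Sxx = Σx² − (Σx)²/n = 127 − 88.2 = 38.8
Sxy = Σxy − (Σx)(Σy)/n = -161.9 − (-29.82) = -132.08
b = Sxy/Sxx = -132.08/38.8 = -3.404124

-3.404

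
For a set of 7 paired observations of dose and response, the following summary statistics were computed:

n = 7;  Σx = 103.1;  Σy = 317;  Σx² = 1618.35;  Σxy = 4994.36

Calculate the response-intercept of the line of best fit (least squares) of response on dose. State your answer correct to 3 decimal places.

Sxx = Σx² − (Σx)²/n = 1618.35 − 1518.515714 = 99.834286
Sxy = Σxy − (Σx)(Σy)/n = 4994.36 − 4668.957143 = 325.402857
b = Sxy/Sxx = 325.402857/99.834286 = 3.259430
a = ȳ − b·x̄ = 45.285714 − 3.259430·14.728571 = -2.721032

-2.721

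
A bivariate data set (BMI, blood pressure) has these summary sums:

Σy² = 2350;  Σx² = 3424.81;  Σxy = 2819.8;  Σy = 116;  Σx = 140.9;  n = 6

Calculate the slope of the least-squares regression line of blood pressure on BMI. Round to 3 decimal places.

Sxx = Σx² − (Σx)²/n = 3424.81 − 3308.801667 = 116.008333
Sxy = Σxy − (Σx)(Σy)/n = 2819.8 − 2724.066667 = 95.733333
b = Sxy/Sxx = 95.733333/116.008333 = 0.825228

0.825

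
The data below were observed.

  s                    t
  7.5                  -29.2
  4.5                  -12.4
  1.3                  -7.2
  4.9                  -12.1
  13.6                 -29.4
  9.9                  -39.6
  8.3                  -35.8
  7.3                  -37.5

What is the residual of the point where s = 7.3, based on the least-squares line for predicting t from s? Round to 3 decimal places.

n = 8, Σx = 57.3, Σy = -203.2, Σxy = -1706.22, Σx² = 507.35
Sxx = Σx² − (Σx)²/n = 507.35 − 410.41125 = 96.93875
Sxy = Σxy − (Σx)(Σy)/n = -1706.22 − (-1455.42) = -250.8
b = Sxy/Sxx = -250.8/96.93875 = -2.587201
a = ȳ − b·x̄ = -25.4 − (-2.587201)·7.1625 = -6.869175
ŷ(7.3) = -6.869175 + (-2.587201)·7.3 = -25.755740
residual = y − ŷ = -37.5 − (-25.755740) = -11.744260

-11.744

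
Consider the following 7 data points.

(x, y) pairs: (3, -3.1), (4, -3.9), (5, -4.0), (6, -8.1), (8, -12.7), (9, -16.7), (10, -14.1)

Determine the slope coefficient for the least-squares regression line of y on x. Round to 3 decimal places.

n = 7, Σx = 45, Σy = -62.6, Σxy = -486.4, Σx² = 331
Sxx = Σx² − (Σx)²/n = 331 − 289.285714 = 41.714286
Sxy = Σxy − (Σx)(Σy)/n = -486.4 − (-402.428571) = -83.971429
b = Sxy/Sxx = -83.971429/41.714286 = -2.013014

-2.013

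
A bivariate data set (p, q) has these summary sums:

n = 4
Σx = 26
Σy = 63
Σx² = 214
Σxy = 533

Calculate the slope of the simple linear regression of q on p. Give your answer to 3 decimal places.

Sxx = Σx² − (Σx)²/n = 214 − 169 = 45
Sxy = Σxy − (Σx)(Σy)/n = 533 − 409.5 = 123.5
b = Sxy/Sxx = 123.5/45 = 2.744444

2.744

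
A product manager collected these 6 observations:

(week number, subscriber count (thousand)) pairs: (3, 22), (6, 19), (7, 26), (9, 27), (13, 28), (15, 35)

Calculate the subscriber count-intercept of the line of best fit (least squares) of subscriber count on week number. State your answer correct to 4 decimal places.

16.7785

n = 6, Σx = 53, Σy = 157, Σxy = 1494, Σx² = 569
Sxx = Σx² − (Σx)²/n = 569 − 468.166667 = 100.833333
Sxy = Σxy − (Σx)(Σy)/n = 1494 − 1386.833333 = 107.166667
b = Sxy/Sxx = 107.166667/100.833333 = 1.062810
a = ȳ − b·x̄ = 26.166667 − 1.062810·8.833333 = 16.778512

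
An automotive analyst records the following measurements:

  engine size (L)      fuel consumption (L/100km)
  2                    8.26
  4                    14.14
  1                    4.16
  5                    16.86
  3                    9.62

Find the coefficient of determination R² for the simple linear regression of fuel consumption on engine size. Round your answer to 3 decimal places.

n = 5, Σx = 15, Σy = 53.04, Σxy = 190.4, Σx² = 55, Σy² = 662.2768
Sxx = Σx² − (Σx)²/n = 55 − 45 = 10
Sxy = Σxy − (Σx)(Σy)/n = 190.4 − 159.12 = 31.28
Syy = Σy² − (Σy)²/n = 662.2768 − 562.64832 = 99.62848
R² = Sxy²/(Sxx·Syy) = (31.28)²/(10·99.62848) = 0.982087

0.982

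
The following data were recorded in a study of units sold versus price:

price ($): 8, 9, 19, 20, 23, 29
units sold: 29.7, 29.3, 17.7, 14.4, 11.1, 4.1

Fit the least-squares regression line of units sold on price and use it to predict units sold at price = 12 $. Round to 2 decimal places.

n = 6, Σx = 108, Σy = 106.3, Σxy = 1499.8, Σx² = 2276
Sxx = Σx² − (Σx)²/n = 2276 − 1944 = 332
Sxy = Σxy − (Σx)(Σy)/n = 1499.8 − 1913.4 = -413.6
b = Sxy/Sxx = -413.6/332 = -1.245783
a = ȳ − b·x̄ = 17.716667 − (-1.245783)·18 = 40.140763
ŷ(12) = a + b·12 = 40.140763 + (-1.245783)·12 = 25.191365

25.19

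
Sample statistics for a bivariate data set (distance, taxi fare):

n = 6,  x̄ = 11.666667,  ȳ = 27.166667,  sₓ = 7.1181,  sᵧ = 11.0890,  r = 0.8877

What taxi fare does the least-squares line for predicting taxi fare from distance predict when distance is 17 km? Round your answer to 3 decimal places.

34.542

b = r · sᵧ/sₓ = 0.8877 · 11.089/7.1181 = 1.382912
a = ȳ − b·x̄ = 27.166667 − 1.382912·11.666667 = 11.032694
ŷ(17) = a + b·17 = 11.032694 + 1.382912·17 = 34.542197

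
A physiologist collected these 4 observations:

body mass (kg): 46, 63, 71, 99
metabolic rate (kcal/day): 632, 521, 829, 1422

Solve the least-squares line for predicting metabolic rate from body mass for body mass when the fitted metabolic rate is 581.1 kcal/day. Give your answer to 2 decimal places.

53.33

n = 4, Σx = 279, Σy = 3404, Σxy = 261532, Σx² = 20927
Sxx = Σx² − (Σx)²/n = 20927 − 19460.25 = 1466.75
Sxy = Σxy − (Σx)(Σy)/n = 261532 − 237429 = 24103
b = Sxy/Sxx = 24103/1466.75 = 16.432930
a = ȳ − b·x̄ = 851 − 16.432930·69.75 = -295.196864
Set a + b·x = 581.1: x = (581.1 − (-295.196864)) / 16.432930 = 53.325662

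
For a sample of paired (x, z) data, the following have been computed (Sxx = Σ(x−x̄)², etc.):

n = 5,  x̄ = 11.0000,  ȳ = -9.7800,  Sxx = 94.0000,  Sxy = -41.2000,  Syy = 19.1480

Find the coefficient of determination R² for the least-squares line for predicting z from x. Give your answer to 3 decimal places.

R² = Sxy²/(Sxx·Syy) = (-41.2)²/(94·19.148) = 0.943068

0.943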